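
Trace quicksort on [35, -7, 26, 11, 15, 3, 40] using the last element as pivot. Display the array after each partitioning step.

Partition 1: pivot=40 at index 6 -> [35, -7, 26, 11, 15, 3, 40]
Partition 2: pivot=3 at index 1 -> [-7, 3, 26, 11, 15, 35, 40]
Partition 3: pivot=35 at index 5 -> [-7, 3, 26, 11, 15, 35, 40]
Partition 4: pivot=15 at index 3 -> [-7, 3, 11, 15, 26, 35, 40]


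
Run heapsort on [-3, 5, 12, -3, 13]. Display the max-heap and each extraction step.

Build heap: [13, 5, 12, -3, -3]
Extract 13: [12, 5, -3, -3, 13]
Extract 12: [5, -3, -3, 12, 13]
Extract 5: [-3, -3, 5, 12, 13]
Extract -3: [-3, -3, 5, 12, 13]


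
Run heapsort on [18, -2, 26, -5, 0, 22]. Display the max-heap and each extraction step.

Build heap: [26, 0, 22, -5, -2, 18]
Extract 26: [22, 0, 18, -5, -2, 26]
Extract 22: [18, 0, -2, -5, 22, 26]
Extract 18: [0, -5, -2, 18, 22, 26]
Extract 0: [-2, -5, 0, 18, 22, 26]
Extract -2: [-5, -2, 0, 18, 22, 26]


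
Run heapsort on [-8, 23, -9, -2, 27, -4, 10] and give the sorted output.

Build heap: [27, 23, 10, -2, -8, -4, -9]
Extract 27: [23, -2, 10, -9, -8, -4, 27]
Extract 23: [10, -2, -4, -9, -8, 23, 27]
Extract 10: [-2, -8, -4, -9, 10, 23, 27]
Extract -2: [-4, -8, -9, -2, 10, 23, 27]
Extract -4: [-8, -9, -4, -2, 10, 23, 27]
Extract -8: [-9, -8, -4, -2, 10, 23, 27]


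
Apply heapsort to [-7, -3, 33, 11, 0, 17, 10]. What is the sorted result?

Build heap: [33, 11, 17, -3, 0, -7, 10]
Extract 33: [17, 11, 10, -3, 0, -7, 33]
Extract 17: [11, 0, 10, -3, -7, 17, 33]
Extract 11: [10, 0, -7, -3, 11, 17, 33]
Extract 10: [0, -3, -7, 10, 11, 17, 33]
Extract 0: [-3, -7, 0, 10, 11, 17, 33]
Extract -3: [-7, -3, 0, 10, 11, 17, 33]


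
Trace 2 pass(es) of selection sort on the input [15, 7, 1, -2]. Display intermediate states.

Pass 1: Select minimum -2 at index 3, swap -> [-2, 7, 1, 15]
Pass 2: Select minimum 1 at index 2, swap -> [-2, 1, 7, 15]


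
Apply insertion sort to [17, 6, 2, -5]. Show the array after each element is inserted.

First element 17 is already 'sorted'
Insert 6: shifted 1 elements -> [6, 17, 2, -5]
Insert 2: shifted 2 elements -> [2, 6, 17, -5]
Insert -5: shifted 3 elements -> [-5, 2, 6, 17]


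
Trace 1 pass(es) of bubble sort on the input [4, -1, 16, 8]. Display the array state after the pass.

After pass 1: [-1, 4, 8, 16] (2 swaps)
Total swaps: 2


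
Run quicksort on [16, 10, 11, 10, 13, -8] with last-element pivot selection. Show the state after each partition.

Partition 1: pivot=-8 at index 0 -> [-8, 10, 11, 10, 13, 16]
Partition 2: pivot=16 at index 5 -> [-8, 10, 11, 10, 13, 16]
Partition 3: pivot=13 at index 4 -> [-8, 10, 11, 10, 13, 16]
Partition 4: pivot=10 at index 2 -> [-8, 10, 10, 11, 13, 16]


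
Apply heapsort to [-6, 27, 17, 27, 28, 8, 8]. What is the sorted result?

Build heap: [28, 27, 17, -6, 27, 8, 8]
Extract 28: [27, 27, 17, -6, 8, 8, 28]
Extract 27: [27, 8, 17, -6, 8, 27, 28]
Extract 27: [17, 8, 8, -6, 27, 27, 28]
Extract 17: [8, -6, 8, 17, 27, 27, 28]
Extract 8: [8, -6, 8, 17, 27, 27, 28]
Extract 8: [-6, 8, 8, 17, 27, 27, 28]


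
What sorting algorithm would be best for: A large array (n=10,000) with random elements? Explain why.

Best choice: Quicksort or Mergesort
Reason: Both have O(n log n) average case; quicksort has lower constant factors


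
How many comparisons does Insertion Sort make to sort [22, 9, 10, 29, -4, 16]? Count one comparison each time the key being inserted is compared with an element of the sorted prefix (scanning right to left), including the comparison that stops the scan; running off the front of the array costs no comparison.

Insert 9: 22 > 9 (shift), reached front = 1 comparison(s) -> [9, 22, 10, 29, -4, 16]
Insert 10: 22 > 10 (shift), 9 <= 10 (stop) = 2 comparison(s) -> [9, 10, 22, 29, -4, 16]
Insert 29: 22 <= 29 (stop) = 1 comparison(s) -> [9, 10, 22, 29, -4, 16]
Insert -4: 29 > -4 (shift), 22 > -4 (shift), 10 > -4 (shift), 9 > -4 (shift), reached front = 4 comparison(s) -> [-4, 9, 10, 22, 29, 16]
Insert 16: 29 > 16 (shift), 22 > 16 (shift), 10 <= 16 (stop) = 3 comparison(s) -> [-4, 9, 10, 16, 22, 29]
Total comparisons: 1 + 2 + 1 + 4 + 3 = 11


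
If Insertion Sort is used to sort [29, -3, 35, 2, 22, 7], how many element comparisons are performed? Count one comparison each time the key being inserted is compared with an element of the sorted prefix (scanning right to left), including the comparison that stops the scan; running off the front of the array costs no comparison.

Insert -3: 29 > -3 (shift), reached front = 1 comparison(s) -> [-3, 29, 35, 2, 22, 7]
Insert 35: 29 <= 35 (stop) = 1 comparison(s) -> [-3, 29, 35, 2, 22, 7]
Insert 2: 35 > 2 (shift), 29 > 2 (shift), -3 <= 2 (stop) = 3 comparison(s) -> [-3, 2, 29, 35, 22, 7]
Insert 22: 35 > 22 (shift), 29 > 22 (shift), 2 <= 22 (stop) = 3 comparison(s) -> [-3, 2, 22, 29, 35, 7]
Insert 7: 35 > 7 (shift), 29 > 7 (shift), 22 > 7 (shift), 2 <= 7 (stop) = 4 comparison(s) -> [-3, 2, 7, 22, 29, 35]
Total comparisons: 1 + 1 + 3 + 3 + 4 = 12


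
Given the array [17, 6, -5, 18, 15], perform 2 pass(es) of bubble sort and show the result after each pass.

After pass 1: [6, -5, 17, 15, 18] (3 swaps)
After pass 2: [-5, 6, 15, 17, 18] (2 swaps)
Total swaps: 5


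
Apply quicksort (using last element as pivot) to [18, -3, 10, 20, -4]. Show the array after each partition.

Partition 1: pivot=-4 at index 0 -> [-4, -3, 10, 20, 18]
Partition 2: pivot=18 at index 3 -> [-4, -3, 10, 18, 20]
Partition 3: pivot=10 at index 2 -> [-4, -3, 10, 18, 20]


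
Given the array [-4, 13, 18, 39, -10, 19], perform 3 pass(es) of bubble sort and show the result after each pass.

After pass 1: [-4, 13, 18, -10, 19, 39] (2 swaps)
After pass 2: [-4, 13, -10, 18, 19, 39] (1 swaps)
After pass 3: [-4, -10, 13, 18, 19, 39] (1 swaps)
Total swaps: 4


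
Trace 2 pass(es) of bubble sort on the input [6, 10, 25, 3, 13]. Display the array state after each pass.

After pass 1: [6, 10, 3, 13, 25] (2 swaps)
After pass 2: [6, 3, 10, 13, 25] (1 swaps)
Total swaps: 3


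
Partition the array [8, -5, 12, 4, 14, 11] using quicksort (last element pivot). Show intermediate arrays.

Partition 1: pivot=11 at index 3 -> [8, -5, 4, 11, 14, 12]
Partition 2: pivot=4 at index 1 -> [-5, 4, 8, 11, 14, 12]
Partition 3: pivot=12 at index 4 -> [-5, 4, 8, 11, 12, 14]


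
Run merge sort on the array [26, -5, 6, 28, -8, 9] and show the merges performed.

Divide and conquer:
  Merge [-5] + [6] -> [-5, 6]
  Merge [26] + [-5, 6] -> [-5, 6, 26]
  Merge [-8] + [9] -> [-8, 9]
  Merge [28] + [-8, 9] -> [-8, 9, 28]
  Merge [-5, 6, 26] + [-8, 9, 28] -> [-8, -5, 6, 9, 26, 28]


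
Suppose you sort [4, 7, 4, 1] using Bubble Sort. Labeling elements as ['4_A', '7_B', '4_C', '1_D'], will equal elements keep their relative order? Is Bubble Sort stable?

Trace Bubble Sort on the labeled array (the key is the number; the letter only tracks identity):
  After pass 1: [4_A, 4_C, 1_D, 7_B]
  After pass 2: [4_A, 1_D, 4_C, 7_B]
  After pass 3: [1_D, 4_A, 4_C, 7_B]
Final order: [1_D, 4_A, 4_C, 7_B]
Equal keys:
  value 4: originally 4_A, 4_C; after sorting 4_A, 4_C -> order preserved
All equal keys kept their original relative order. Bubble Sort is stable: it only swaps adjacent elements when the left one is strictly greater, so equal keys never move past each other.
Answer: Stable


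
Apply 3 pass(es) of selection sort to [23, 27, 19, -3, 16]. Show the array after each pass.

Pass 1: Select minimum -3 at index 3, swap -> [-3, 27, 19, 23, 16]
Pass 2: Select minimum 16 at index 4, swap -> [-3, 16, 19, 23, 27]
Pass 3: Select minimum 19 at index 2, swap -> [-3, 16, 19, 23, 27]


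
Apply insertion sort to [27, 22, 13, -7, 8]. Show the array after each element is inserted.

First element 27 is already 'sorted'
Insert 22: shifted 1 elements -> [22, 27, 13, -7, 8]
Insert 13: shifted 2 elements -> [13, 22, 27, -7, 8]
Insert -7: shifted 3 elements -> [-7, 13, 22, 27, 8]
Insert 8: shifted 3 elements -> [-7, 8, 13, 22, 27]


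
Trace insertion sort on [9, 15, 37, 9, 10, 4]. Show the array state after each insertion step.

First element 9 is already 'sorted'
Insert 15: shifted 0 elements -> [9, 15, 37, 9, 10, 4]
Insert 37: shifted 0 elements -> [9, 15, 37, 9, 10, 4]
Insert 9: shifted 2 elements -> [9, 9, 15, 37, 10, 4]
Insert 10: shifted 2 elements -> [9, 9, 10, 15, 37, 4]
Insert 4: shifted 5 elements -> [4, 9, 9, 10, 15, 37]


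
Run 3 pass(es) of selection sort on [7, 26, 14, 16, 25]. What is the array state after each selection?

Pass 1: Select minimum 7 at index 0, swap -> [7, 26, 14, 16, 25]
Pass 2: Select minimum 14 at index 2, swap -> [7, 14, 26, 16, 25]
Pass 3: Select minimum 16 at index 3, swap -> [7, 14, 16, 26, 25]


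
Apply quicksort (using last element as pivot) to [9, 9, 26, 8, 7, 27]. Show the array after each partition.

Partition 1: pivot=27 at index 5 -> [9, 9, 26, 8, 7, 27]
Partition 2: pivot=7 at index 0 -> [7, 9, 26, 8, 9, 27]
Partition 3: pivot=9 at index 3 -> [7, 9, 8, 9, 26, 27]
Partition 4: pivot=8 at index 1 -> [7, 8, 9, 9, 26, 27]


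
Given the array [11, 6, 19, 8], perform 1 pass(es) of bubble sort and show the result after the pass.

After pass 1: [6, 11, 8, 19] (2 swaps)
Total swaps: 2


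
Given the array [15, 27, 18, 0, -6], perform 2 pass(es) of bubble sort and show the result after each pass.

After pass 1: [15, 18, 0, -6, 27] (3 swaps)
After pass 2: [15, 0, -6, 18, 27] (2 swaps)
Total swaps: 5


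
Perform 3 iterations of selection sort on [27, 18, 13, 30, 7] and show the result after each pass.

Pass 1: Select minimum 7 at index 4, swap -> [7, 18, 13, 30, 27]
Pass 2: Select minimum 13 at index 2, swap -> [7, 13, 18, 30, 27]
Pass 3: Select minimum 18 at index 2, swap -> [7, 13, 18, 30, 27]


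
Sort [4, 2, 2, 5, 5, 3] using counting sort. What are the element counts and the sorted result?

Count array: [0, 0, 2, 1, 1, 2]
(count[i] = number of elements equal to i)
Cumulative count: [0, 0, 2, 3, 4, 6]
Sorted: [2, 2, 3, 4, 5, 5]


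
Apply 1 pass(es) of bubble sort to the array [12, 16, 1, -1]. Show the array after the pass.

After pass 1: [12, 1, -1, 16] (2 swaps)
Total swaps: 2


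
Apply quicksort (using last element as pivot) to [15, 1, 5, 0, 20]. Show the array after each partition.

Partition 1: pivot=20 at index 4 -> [15, 1, 5, 0, 20]
Partition 2: pivot=0 at index 0 -> [0, 1, 5, 15, 20]
Partition 3: pivot=15 at index 3 -> [0, 1, 5, 15, 20]
Partition 4: pivot=5 at index 2 -> [0, 1, 5, 15, 20]


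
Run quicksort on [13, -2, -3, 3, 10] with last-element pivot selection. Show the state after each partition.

Partition 1: pivot=10 at index 3 -> [-2, -3, 3, 10, 13]
Partition 2: pivot=3 at index 2 -> [-2, -3, 3, 10, 13]
Partition 3: pivot=-3 at index 0 -> [-3, -2, 3, 10, 13]


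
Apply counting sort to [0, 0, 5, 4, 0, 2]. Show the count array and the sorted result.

Count array: [3, 0, 1, 0, 1, 1]
(count[i] = number of elements equal to i)
Cumulative count: [3, 3, 4, 4, 5, 6]
Sorted: [0, 0, 0, 2, 4, 5]


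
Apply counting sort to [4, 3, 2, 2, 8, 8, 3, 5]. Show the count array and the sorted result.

Count array: [0, 0, 2, 2, 1, 1, 0, 0, 2]
(count[i] = number of elements equal to i)
Cumulative count: [0, 0, 2, 4, 5, 6, 6, 6, 8]
Sorted: [2, 2, 3, 3, 4, 5, 8, 8]


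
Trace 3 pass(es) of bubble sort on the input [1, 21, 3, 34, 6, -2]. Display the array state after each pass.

After pass 1: [1, 3, 21, 6, -2, 34] (3 swaps)
After pass 2: [1, 3, 6, -2, 21, 34] (2 swaps)
After pass 3: [1, 3, -2, 6, 21, 34] (1 swaps)
Total swaps: 6


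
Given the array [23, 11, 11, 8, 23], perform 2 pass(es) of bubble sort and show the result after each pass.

After pass 1: [11, 11, 8, 23, 23] (3 swaps)
After pass 2: [11, 8, 11, 23, 23] (1 swaps)
Total swaps: 4


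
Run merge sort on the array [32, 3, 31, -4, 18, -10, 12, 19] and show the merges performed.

Divide and conquer:
  Merge [32] + [3] -> [3, 32]
  Merge [31] + [-4] -> [-4, 31]
  Merge [3, 32] + [-4, 31] -> [-4, 3, 31, 32]
  Merge [18] + [-10] -> [-10, 18]
  Merge [12] + [19] -> [12, 19]
  Merge [-10, 18] + [12, 19] -> [-10, 12, 18, 19]
  Merge [-4, 3, 31, 32] + [-10, 12, 18, 19] -> [-10, -4, 3, 12, 18, 19, 31, 32]


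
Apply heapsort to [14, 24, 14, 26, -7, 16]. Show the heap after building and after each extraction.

Build heap: [26, 24, 16, 14, -7, 14]
Extract 26: [24, 14, 16, 14, -7, 26]
Extract 24: [16, 14, -7, 14, 24, 26]
Extract 16: [14, 14, -7, 16, 24, 26]
Extract 14: [14, -7, 14, 16, 24, 26]
Extract 14: [-7, 14, 14, 16, 24, 26]


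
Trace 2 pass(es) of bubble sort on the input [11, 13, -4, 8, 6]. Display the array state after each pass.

After pass 1: [11, -4, 8, 6, 13] (3 swaps)
After pass 2: [-4, 8, 6, 11, 13] (3 swaps)
Total swaps: 6


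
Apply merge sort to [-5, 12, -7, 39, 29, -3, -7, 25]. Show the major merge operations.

Divide and conquer:
  Merge [-5] + [12] -> [-5, 12]
  Merge [-7] + [39] -> [-7, 39]
  Merge [-5, 12] + [-7, 39] -> [-7, -5, 12, 39]
  Merge [29] + [-3] -> [-3, 29]
  Merge [-7] + [25] -> [-7, 25]
  Merge [-3, 29] + [-7, 25] -> [-7, -3, 25, 29]
  Merge [-7, -5, 12, 39] + [-7, -3, 25, 29] -> [-7, -7, -5, -3, 12, 25, 29, 39]


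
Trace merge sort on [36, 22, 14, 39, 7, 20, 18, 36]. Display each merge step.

Divide and conquer:
  Merge [36] + [22] -> [22, 36]
  Merge [14] + [39] -> [14, 39]
  Merge [22, 36] + [14, 39] -> [14, 22, 36, 39]
  Merge [7] + [20] -> [7, 20]
  Merge [18] + [36] -> [18, 36]
  Merge [7, 20] + [18, 36] -> [7, 18, 20, 36]
  Merge [14, 22, 36, 39] + [7, 18, 20, 36] -> [7, 14, 18, 20, 22, 36, 36, 39]


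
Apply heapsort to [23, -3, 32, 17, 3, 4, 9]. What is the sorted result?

Build heap: [32, 17, 23, -3, 3, 4, 9]
Extract 32: [23, 17, 9, -3, 3, 4, 32]
Extract 23: [17, 4, 9, -3, 3, 23, 32]
Extract 17: [9, 4, 3, -3, 17, 23, 32]
Extract 9: [4, -3, 3, 9, 17, 23, 32]
Extract 4: [3, -3, 4, 9, 17, 23, 32]
Extract 3: [-3, 3, 4, 9, 17, 23, 32]


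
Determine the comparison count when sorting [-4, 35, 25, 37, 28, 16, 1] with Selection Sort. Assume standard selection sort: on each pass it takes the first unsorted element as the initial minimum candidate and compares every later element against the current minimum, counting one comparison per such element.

Pass 1: scan indices 1..6 for the minimum = 6 comparison(s); min is -4, place at index 0 -> [-4, 35, 25, 37, 28, 16, 1]
Pass 2: scan indices 2..6 for the minimum = 5 comparison(s); min is 1, place at index 1 -> [-4, 1, 25, 37, 28, 16, 35]
Pass 3: scan indices 3..6 for the minimum = 4 comparison(s); min is 16, place at index 2 -> [-4, 1, 16, 37, 28, 25, 35]
Pass 4: scan indices 4..6 for the minimum = 3 comparison(s); min is 25, place at index 3 -> [-4, 1, 16, 25, 28, 37, 35]
Pass 5: scan indices 5..6 for the minimum = 2 comparison(s); min is 28, place at index 4 -> [-4, 1, 16, 25, 28, 37, 35]
Pass 6: scan indices 6..6 for the minimum = 1 comparison(s); min is 35, place at index 5 -> [-4, 1, 16, 25, 28, 35, 37]
Selection sort always scans the whole unsorted suffix, so the count is (n-1) + (n-2) + ... + 1 = n(n-1)/2 = 7*6/2 = 21 regardless of the input order.
Total comparisons: 6 + 5 + 4 + 3 + 2 + 1 = 21


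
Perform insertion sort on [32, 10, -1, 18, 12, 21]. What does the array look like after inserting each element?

First element 32 is already 'sorted'
Insert 10: shifted 1 elements -> [10, 32, -1, 18, 12, 21]
Insert -1: shifted 2 elements -> [-1, 10, 32, 18, 12, 21]
Insert 18: shifted 1 elements -> [-1, 10, 18, 32, 12, 21]
Insert 12: shifted 2 elements -> [-1, 10, 12, 18, 32, 21]
Insert 21: shifted 1 elements -> [-1, 10, 12, 18, 21, 32]


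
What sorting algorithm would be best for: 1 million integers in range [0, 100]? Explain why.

Best choice: Counting sort
Reason: O(n + k) where k=100 is small; linear time beats O(n log n)


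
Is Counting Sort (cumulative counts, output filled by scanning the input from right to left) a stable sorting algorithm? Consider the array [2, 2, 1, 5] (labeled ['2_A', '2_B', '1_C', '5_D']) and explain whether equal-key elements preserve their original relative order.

Trace Counting Sort on the labeled array (the key is the number; the letter only tracks identity):
  Counts for values 0..5: [0, 1, 2, 0, 0, 1]
  Cumulative counts: [0, 1, 3, 3, 3, 4]
  Scan right to left: place 5_D at output index 3
  Scan right to left: place 1_C at output index 0
  Scan right to left: place 2_B at output index 2
  Scan right to left: place 2_A at output index 1
  Output: [1_C, 2_A, 2_B, 5_D]
Equal keys:
  value 2: originally 2_A, 2_B; after sorting 2_A, 2_B -> order preserved
All equal keys kept their original relative order. Counting Sort is stable: scanning the input right to left with decreasing cumulative counts places later duplicates at later output positions.
Answer: Stable


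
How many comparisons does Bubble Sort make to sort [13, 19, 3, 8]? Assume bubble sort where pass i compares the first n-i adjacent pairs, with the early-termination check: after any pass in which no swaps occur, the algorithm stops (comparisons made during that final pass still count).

Pass 1: compare adjacent pairs (0,1)..(2,3) = 3 comparison(s), 2 swap(s) -> [13, 3, 8, 19]
Pass 2: compare adjacent pairs (0,1)..(1,2) = 2 comparison(s), 2 swap(s) -> [3, 8, 13, 19]
Pass 3: compare adjacent pairs (0,1)..(0,1) = 1 comparison(s), 0 swap(s) -> [3, 8, 13, 19]
No swaps in this pass, so bubble sort stops here.
Total comparisons: 3 + 2 + 1 = 6


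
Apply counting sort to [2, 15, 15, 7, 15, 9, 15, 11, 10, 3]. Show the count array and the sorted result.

Count array: [0, 0, 1, 1, 0, 0, 0, 1, 0, 1, 1, 1, 0, 0, 0, 4]
(count[i] = number of elements equal to i)
Cumulative count: [0, 0, 1, 2, 2, 2, 2, 3, 3, 4, 5, 6, 6, 6, 6, 10]
Sorted: [2, 3, 7, 9, 10, 11, 15, 15, 15, 15]


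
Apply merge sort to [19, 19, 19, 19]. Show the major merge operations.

Divide and conquer:
  Merge [19] + [19] -> [19, 19]
  Merge [19] + [19] -> [19, 19]
  Merge [19, 19] + [19, 19] -> [19, 19, 19, 19]


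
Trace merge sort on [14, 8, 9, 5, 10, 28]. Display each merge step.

Divide and conquer:
  Merge [8] + [9] -> [8, 9]
  Merge [14] + [8, 9] -> [8, 9, 14]
  Merge [10] + [28] -> [10, 28]
  Merge [5] + [10, 28] -> [5, 10, 28]
  Merge [8, 9, 14] + [5, 10, 28] -> [5, 8, 9, 10, 14, 28]


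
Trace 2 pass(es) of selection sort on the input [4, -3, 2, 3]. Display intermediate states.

Pass 1: Select minimum -3 at index 1, swap -> [-3, 4, 2, 3]
Pass 2: Select minimum 2 at index 2, swap -> [-3, 2, 4, 3]


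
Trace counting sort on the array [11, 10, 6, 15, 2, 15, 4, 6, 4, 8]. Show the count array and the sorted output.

Count array: [0, 0, 1, 0, 2, 0, 2, 0, 1, 0, 1, 1, 0, 0, 0, 2]
(count[i] = number of elements equal to i)
Cumulative count: [0, 0, 1, 1, 3, 3, 5, 5, 6, 6, 7, 8, 8, 8, 8, 10]
Sorted: [2, 4, 4, 6, 6, 8, 10, 11, 15, 15]


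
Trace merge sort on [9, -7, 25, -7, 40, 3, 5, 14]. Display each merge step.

Divide and conquer:
  Merge [9] + [-7] -> [-7, 9]
  Merge [25] + [-7] -> [-7, 25]
  Merge [-7, 9] + [-7, 25] -> [-7, -7, 9, 25]
  Merge [40] + [3] -> [3, 40]
  Merge [5] + [14] -> [5, 14]
  Merge [3, 40] + [5, 14] -> [3, 5, 14, 40]
  Merge [-7, -7, 9, 25] + [3, 5, 14, 40] -> [-7, -7, 3, 5, 9, 14, 25, 40]


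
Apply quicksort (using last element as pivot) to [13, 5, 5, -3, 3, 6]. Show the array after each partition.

Partition 1: pivot=6 at index 4 -> [5, 5, -3, 3, 6, 13]
Partition 2: pivot=3 at index 1 -> [-3, 3, 5, 5, 6, 13]
Partition 3: pivot=5 at index 3 -> [-3, 3, 5, 5, 6, 13]


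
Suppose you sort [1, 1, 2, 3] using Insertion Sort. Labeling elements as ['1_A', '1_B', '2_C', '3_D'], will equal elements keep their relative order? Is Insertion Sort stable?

Trace Insertion Sort on the labeled array (the key is the number; the letter only tracks identity):
  Insert 1_B at index 1: [1_A, 1_B, 2_C, 3_D]
  Insert 2_C at index 2: [1_A, 1_B, 2_C, 3_D]
  Insert 3_D at index 3: [1_A, 1_B, 2_C, 3_D]
Final order: [1_A, 1_B, 2_C, 3_D]
Equal keys:
  value 1: originally 1_A, 1_B; after sorting 1_A, 1_B -> order preserved
All equal keys kept their original relative order. Insertion Sort is stable: elements are shifted only while they are strictly greater than the key, so a key is inserted after any equal elements already placed.
Answer: Stable


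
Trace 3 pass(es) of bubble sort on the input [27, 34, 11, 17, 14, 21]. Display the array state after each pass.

After pass 1: [27, 11, 17, 14, 21, 34] (4 swaps)
After pass 2: [11, 17, 14, 21, 27, 34] (4 swaps)
After pass 3: [11, 14, 17, 21, 27, 34] (1 swaps)
Total swaps: 9


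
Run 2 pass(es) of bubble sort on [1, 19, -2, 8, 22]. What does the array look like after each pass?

After pass 1: [1, -2, 8, 19, 22] (2 swaps)
After pass 2: [-2, 1, 8, 19, 22] (1 swaps)
Total swaps: 3


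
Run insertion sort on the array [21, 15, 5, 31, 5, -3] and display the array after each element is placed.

First element 21 is already 'sorted'
Insert 15: shifted 1 elements -> [15, 21, 5, 31, 5, -3]
Insert 5: shifted 2 elements -> [5, 15, 21, 31, 5, -3]
Insert 31: shifted 0 elements -> [5, 15, 21, 31, 5, -3]
Insert 5: shifted 3 elements -> [5, 5, 15, 21, 31, -3]
Insert -3: shifted 5 elements -> [-3, 5, 5, 15, 21, 31]


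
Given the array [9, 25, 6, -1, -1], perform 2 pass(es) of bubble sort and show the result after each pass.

After pass 1: [9, 6, -1, -1, 25] (3 swaps)
After pass 2: [6, -1, -1, 9, 25] (3 swaps)
Total swaps: 6


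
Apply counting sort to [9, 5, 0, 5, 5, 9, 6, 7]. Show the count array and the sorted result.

Count array: [1, 0, 0, 0, 0, 3, 1, 1, 0, 2]
(count[i] = number of elements equal to i)
Cumulative count: [1, 1, 1, 1, 1, 4, 5, 6, 6, 8]
Sorted: [0, 5, 5, 5, 6, 7, 9, 9]


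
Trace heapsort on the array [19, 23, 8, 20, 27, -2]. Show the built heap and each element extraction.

Build heap: [27, 23, 8, 20, 19, -2]
Extract 27: [23, 20, 8, -2, 19, 27]
Extract 23: [20, 19, 8, -2, 23, 27]
Extract 20: [19, -2, 8, 20, 23, 27]
Extract 19: [8, -2, 19, 20, 23, 27]
Extract 8: [-2, 8, 19, 20, 23, 27]


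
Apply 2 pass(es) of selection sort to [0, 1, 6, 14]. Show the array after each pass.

Pass 1: Select minimum 0 at index 0, swap -> [0, 1, 6, 14]
Pass 2: Select minimum 1 at index 1, swap -> [0, 1, 6, 14]


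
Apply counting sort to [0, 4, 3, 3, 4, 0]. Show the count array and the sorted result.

Count array: [2, 0, 0, 2, 2]
(count[i] = number of elements equal to i)
Cumulative count: [2, 2, 2, 4, 6]
Sorted: [0, 0, 3, 3, 4, 4]


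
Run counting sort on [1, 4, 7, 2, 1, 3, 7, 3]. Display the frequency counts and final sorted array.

Count array: [0, 2, 1, 2, 1, 0, 0, 2]
(count[i] = number of elements equal to i)
Cumulative count: [0, 2, 3, 5, 6, 6, 6, 8]
Sorted: [1, 1, 2, 3, 3, 4, 7, 7]


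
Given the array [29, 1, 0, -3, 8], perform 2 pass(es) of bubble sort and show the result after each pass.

After pass 1: [1, 0, -3, 8, 29] (4 swaps)
After pass 2: [0, -3, 1, 8, 29] (2 swaps)
Total swaps: 6


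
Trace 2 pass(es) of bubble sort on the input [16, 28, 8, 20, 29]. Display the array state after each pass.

After pass 1: [16, 8, 20, 28, 29] (2 swaps)
After pass 2: [8, 16, 20, 28, 29] (1 swaps)
Total swaps: 3


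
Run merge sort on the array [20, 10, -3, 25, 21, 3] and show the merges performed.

Divide and conquer:
  Merge [10] + [-3] -> [-3, 10]
  Merge [20] + [-3, 10] -> [-3, 10, 20]
  Merge [21] + [3] -> [3, 21]
  Merge [25] + [3, 21] -> [3, 21, 25]
  Merge [-3, 10, 20] + [3, 21, 25] -> [-3, 3, 10, 20, 21, 25]


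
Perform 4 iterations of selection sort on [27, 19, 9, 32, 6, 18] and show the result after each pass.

Pass 1: Select minimum 6 at index 4, swap -> [6, 19, 9, 32, 27, 18]
Pass 2: Select minimum 9 at index 2, swap -> [6, 9, 19, 32, 27, 18]
Pass 3: Select minimum 18 at index 5, swap -> [6, 9, 18, 32, 27, 19]
Pass 4: Select minimum 19 at index 5, swap -> [6, 9, 18, 19, 27, 32]


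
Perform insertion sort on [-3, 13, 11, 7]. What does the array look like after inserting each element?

First element -3 is already 'sorted'
Insert 13: shifted 0 elements -> [-3, 13, 11, 7]
Insert 11: shifted 1 elements -> [-3, 11, 13, 7]
Insert 7: shifted 2 elements -> [-3, 7, 11, 13]


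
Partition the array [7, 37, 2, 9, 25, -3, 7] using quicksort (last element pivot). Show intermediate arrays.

Partition 1: pivot=7 at index 3 -> [7, 2, -3, 7, 25, 37, 9]
Partition 2: pivot=-3 at index 0 -> [-3, 2, 7, 7, 25, 37, 9]
Partition 3: pivot=7 at index 2 -> [-3, 2, 7, 7, 25, 37, 9]
Partition 4: pivot=9 at index 4 -> [-3, 2, 7, 7, 9, 37, 25]
Partition 5: pivot=25 at index 5 -> [-3, 2, 7, 7, 9, 25, 37]


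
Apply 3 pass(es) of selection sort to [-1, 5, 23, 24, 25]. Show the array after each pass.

Pass 1: Select minimum -1 at index 0, swap -> [-1, 5, 23, 24, 25]
Pass 2: Select minimum 5 at index 1, swap -> [-1, 5, 23, 24, 25]
Pass 3: Select minimum 23 at index 2, swap -> [-1, 5, 23, 24, 25]


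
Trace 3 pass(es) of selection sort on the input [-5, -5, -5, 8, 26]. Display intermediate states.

Pass 1: Select minimum -5 at index 0, swap -> [-5, -5, -5, 8, 26]
Pass 2: Select minimum -5 at index 1, swap -> [-5, -5, -5, 8, 26]
Pass 3: Select minimum -5 at index 2, swap -> [-5, -5, -5, 8, 26]


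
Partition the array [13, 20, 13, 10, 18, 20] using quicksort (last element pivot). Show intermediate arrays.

Partition 1: pivot=20 at index 5 -> [13, 20, 13, 10, 18, 20]
Partition 2: pivot=18 at index 3 -> [13, 13, 10, 18, 20, 20]
Partition 3: pivot=10 at index 0 -> [10, 13, 13, 18, 20, 20]
Partition 4: pivot=13 at index 2 -> [10, 13, 13, 18, 20, 20]


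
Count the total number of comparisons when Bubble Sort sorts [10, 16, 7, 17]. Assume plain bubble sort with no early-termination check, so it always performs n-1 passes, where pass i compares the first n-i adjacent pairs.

Pass 1: compare adjacent pairs (0,1)..(2,3) = 3 comparison(s), 1 swap(s) -> [10, 7, 16, 17]
Pass 2: compare adjacent pairs (0,1)..(1,2) = 2 comparison(s), 1 swap(s) -> [7, 10, 16, 17]
Pass 3: compare adjacent pairs (0,1)..(0,1) = 1 comparison(s), 0 swap(s) -> [7, 10, 16, 17]
Total comparisons: 3 + 2 + 1 = 6


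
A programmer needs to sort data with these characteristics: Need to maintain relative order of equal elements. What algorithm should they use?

Best choice: Merge sort or Insertion sort
Reason: Both are stable; quicksort and heapsort are not stable


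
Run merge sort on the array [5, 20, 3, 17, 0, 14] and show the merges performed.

Divide and conquer:
  Merge [20] + [3] -> [3, 20]
  Merge [5] + [3, 20] -> [3, 5, 20]
  Merge [0] + [14] -> [0, 14]
  Merge [17] + [0, 14] -> [0, 14, 17]
  Merge [3, 5, 20] + [0, 14, 17] -> [0, 3, 5, 14, 17, 20]


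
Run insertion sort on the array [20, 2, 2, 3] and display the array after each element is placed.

First element 20 is already 'sorted'
Insert 2: shifted 1 elements -> [2, 20, 2, 3]
Insert 2: shifted 1 elements -> [2, 2, 20, 3]
Insert 3: shifted 1 elements -> [2, 2, 3, 20]


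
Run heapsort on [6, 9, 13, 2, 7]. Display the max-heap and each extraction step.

Build heap: [13, 9, 6, 2, 7]
Extract 13: [9, 7, 6, 2, 13]
Extract 9: [7, 2, 6, 9, 13]
Extract 7: [6, 2, 7, 9, 13]
Extract 6: [2, 6, 7, 9, 13]


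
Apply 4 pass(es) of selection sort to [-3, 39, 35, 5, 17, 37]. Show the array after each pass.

Pass 1: Select minimum -3 at index 0, swap -> [-3, 39, 35, 5, 17, 37]
Pass 2: Select minimum 5 at index 3, swap -> [-3, 5, 35, 39, 17, 37]
Pass 3: Select minimum 17 at index 4, swap -> [-3, 5, 17, 39, 35, 37]
Pass 4: Select minimum 35 at index 4, swap -> [-3, 5, 17, 35, 39, 37]


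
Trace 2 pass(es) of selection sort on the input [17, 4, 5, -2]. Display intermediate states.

Pass 1: Select minimum -2 at index 3, swap -> [-2, 4, 5, 17]
Pass 2: Select minimum 4 at index 1, swap -> [-2, 4, 5, 17]


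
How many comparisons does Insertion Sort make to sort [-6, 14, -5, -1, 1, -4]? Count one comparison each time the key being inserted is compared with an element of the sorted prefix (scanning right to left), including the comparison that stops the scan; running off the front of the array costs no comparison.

Insert 14: -6 <= 14 (stop) = 1 comparison(s) -> [-6, 14, -5, -1, 1, -4]
Insert -5: 14 > -5 (shift), -6 <= -5 (stop) = 2 comparison(s) -> [-6, -5, 14, -1, 1, -4]
Insert -1: 14 > -1 (shift), -5 <= -1 (stop) = 2 comparison(s) -> [-6, -5, -1, 14, 1, -4]
Insert 1: 14 > 1 (shift), -1 <= 1 (stop) = 2 comparison(s) -> [-6, -5, -1, 1, 14, -4]
Insert -4: 14 > -4 (shift), 1 > -4 (shift), -1 > -4 (shift), -5 <= -4 (stop) = 4 comparison(s) -> [-6, -5, -4, -1, 1, 14]
Total comparisons: 1 + 2 + 2 + 2 + 4 = 11


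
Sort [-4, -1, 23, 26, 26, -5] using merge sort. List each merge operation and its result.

Divide and conquer:
  Merge [-1] + [23] -> [-1, 23]
  Merge [-4] + [-1, 23] -> [-4, -1, 23]
  Merge [26] + [-5] -> [-5, 26]
  Merge [26] + [-5, 26] -> [-5, 26, 26]
  Merge [-4, -1, 23] + [-5, 26, 26] -> [-5, -4, -1, 23, 26, 26]


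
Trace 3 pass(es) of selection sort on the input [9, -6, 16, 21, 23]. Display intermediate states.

Pass 1: Select minimum -6 at index 1, swap -> [-6, 9, 16, 21, 23]
Pass 2: Select minimum 9 at index 1, swap -> [-6, 9, 16, 21, 23]
Pass 3: Select minimum 16 at index 2, swap -> [-6, 9, 16, 21, 23]


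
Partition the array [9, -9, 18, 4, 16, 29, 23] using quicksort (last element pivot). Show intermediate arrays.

Partition 1: pivot=23 at index 5 -> [9, -9, 18, 4, 16, 23, 29]
Partition 2: pivot=16 at index 3 -> [9, -9, 4, 16, 18, 23, 29]
Partition 3: pivot=4 at index 1 -> [-9, 4, 9, 16, 18, 23, 29]


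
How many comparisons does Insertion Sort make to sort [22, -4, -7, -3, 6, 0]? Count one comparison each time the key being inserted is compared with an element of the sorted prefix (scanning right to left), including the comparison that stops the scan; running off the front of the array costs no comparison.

Insert -4: 22 > -4 (shift), reached front = 1 comparison(s) -> [-4, 22, -7, -3, 6, 0]
Insert -7: 22 > -7 (shift), -4 > -7 (shift), reached front = 2 comparison(s) -> [-7, -4, 22, -3, 6, 0]
Insert -3: 22 > -3 (shift), -4 <= -3 (stop) = 2 comparison(s) -> [-7, -4, -3, 22, 6, 0]
Insert 6: 22 > 6 (shift), -3 <= 6 (stop) = 2 comparison(s) -> [-7, -4, -3, 6, 22, 0]
Insert 0: 22 > 0 (shift), 6 > 0 (shift), -3 <= 0 (stop) = 3 comparison(s) -> [-7, -4, -3, 0, 6, 22]
Total comparisons: 1 + 2 + 2 + 2 + 3 = 10


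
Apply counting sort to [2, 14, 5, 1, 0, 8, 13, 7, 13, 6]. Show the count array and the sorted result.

Count array: [1, 1, 1, 0, 0, 1, 1, 1, 1, 0, 0, 0, 0, 2, 1]
(count[i] = number of elements equal to i)
Cumulative count: [1, 2, 3, 3, 3, 4, 5, 6, 7, 7, 7, 7, 7, 9, 10]
Sorted: [0, 1, 2, 5, 6, 7, 8, 13, 13, 14]


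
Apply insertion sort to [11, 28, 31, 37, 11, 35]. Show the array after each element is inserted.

First element 11 is already 'sorted'
Insert 28: shifted 0 elements -> [11, 28, 31, 37, 11, 35]
Insert 31: shifted 0 elements -> [11, 28, 31, 37, 11, 35]
Insert 37: shifted 0 elements -> [11, 28, 31, 37, 11, 35]
Insert 11: shifted 3 elements -> [11, 11, 28, 31, 37, 35]
Insert 35: shifted 1 elements -> [11, 11, 28, 31, 35, 37]


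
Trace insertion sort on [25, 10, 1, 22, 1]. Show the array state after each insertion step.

First element 25 is already 'sorted'
Insert 10: shifted 1 elements -> [10, 25, 1, 22, 1]
Insert 1: shifted 2 elements -> [1, 10, 25, 22, 1]
Insert 22: shifted 1 elements -> [1, 10, 22, 25, 1]
Insert 1: shifted 3 elements -> [1, 1, 10, 22, 25]


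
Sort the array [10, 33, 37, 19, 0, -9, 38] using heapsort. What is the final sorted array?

Build heap: [38, 33, 37, 19, 0, -9, 10]
Extract 38: [37, 33, 10, 19, 0, -9, 38]
Extract 37: [33, 19, 10, -9, 0, 37, 38]
Extract 33: [19, 0, 10, -9, 33, 37, 38]
Extract 19: [10, 0, -9, 19, 33, 37, 38]
Extract 10: [0, -9, 10, 19, 33, 37, 38]
Extract 0: [-9, 0, 10, 19, 33, 37, 38]


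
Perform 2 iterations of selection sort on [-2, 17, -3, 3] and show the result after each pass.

Pass 1: Select minimum -3 at index 2, swap -> [-3, 17, -2, 3]
Pass 2: Select minimum -2 at index 2, swap -> [-3, -2, 17, 3]


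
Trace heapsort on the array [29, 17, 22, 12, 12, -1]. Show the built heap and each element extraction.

Build heap: [29, 17, 22, 12, 12, -1]
Extract 29: [22, 17, -1, 12, 12, 29]
Extract 22: [17, 12, -1, 12, 22, 29]
Extract 17: [12, 12, -1, 17, 22, 29]
Extract 12: [12, -1, 12, 17, 22, 29]
Extract 12: [-1, 12, 12, 17, 22, 29]


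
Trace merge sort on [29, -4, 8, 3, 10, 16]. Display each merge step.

Divide and conquer:
  Merge [-4] + [8] -> [-4, 8]
  Merge [29] + [-4, 8] -> [-4, 8, 29]
  Merge [10] + [16] -> [10, 16]
  Merge [3] + [10, 16] -> [3, 10, 16]
  Merge [-4, 8, 29] + [3, 10, 16] -> [-4, 3, 8, 10, 16, 29]


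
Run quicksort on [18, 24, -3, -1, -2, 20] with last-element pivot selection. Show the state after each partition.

Partition 1: pivot=20 at index 4 -> [18, -3, -1, -2, 20, 24]
Partition 2: pivot=-2 at index 1 -> [-3, -2, -1, 18, 20, 24]
Partition 3: pivot=18 at index 3 -> [-3, -2, -1, 18, 20, 24]


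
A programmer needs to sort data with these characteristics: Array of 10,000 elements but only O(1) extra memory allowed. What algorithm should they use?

Best choice: Heapsort
Reason: Heapsort rearranges the array in place using O(1) auxiliary space and still guarantees O(n log n) time; quicksort partitions in place but needs Theta(log n) stack space for recursion (O(n) in the worst case), and mergesort requires O(n) auxiliary space


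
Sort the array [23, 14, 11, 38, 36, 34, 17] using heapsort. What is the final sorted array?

Build heap: [38, 36, 34, 14, 23, 11, 17]
Extract 38: [36, 23, 34, 14, 17, 11, 38]
Extract 36: [34, 23, 11, 14, 17, 36, 38]
Extract 34: [23, 17, 11, 14, 34, 36, 38]
Extract 23: [17, 14, 11, 23, 34, 36, 38]
Extract 17: [14, 11, 17, 23, 34, 36, 38]
Extract 14: [11, 14, 17, 23, 34, 36, 38]


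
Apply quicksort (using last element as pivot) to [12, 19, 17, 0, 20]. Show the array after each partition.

Partition 1: pivot=20 at index 4 -> [12, 19, 17, 0, 20]
Partition 2: pivot=0 at index 0 -> [0, 19, 17, 12, 20]
Partition 3: pivot=12 at index 1 -> [0, 12, 17, 19, 20]
Partition 4: pivot=19 at index 3 -> [0, 12, 17, 19, 20]


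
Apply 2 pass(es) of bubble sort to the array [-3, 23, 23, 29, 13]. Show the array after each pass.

After pass 1: [-3, 23, 23, 13, 29] (1 swaps)
After pass 2: [-3, 23, 13, 23, 29] (1 swaps)
Total swaps: 2


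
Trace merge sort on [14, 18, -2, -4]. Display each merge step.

Divide and conquer:
  Merge [14] + [18] -> [14, 18]
  Merge [-2] + [-4] -> [-4, -2]
  Merge [14, 18] + [-4, -2] -> [-4, -2, 14, 18]


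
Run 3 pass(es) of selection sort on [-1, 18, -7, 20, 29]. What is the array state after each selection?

Pass 1: Select minimum -7 at index 2, swap -> [-7, 18, -1, 20, 29]
Pass 2: Select minimum -1 at index 2, swap -> [-7, -1, 18, 20, 29]
Pass 3: Select minimum 18 at index 2, swap -> [-7, -1, 18, 20, 29]


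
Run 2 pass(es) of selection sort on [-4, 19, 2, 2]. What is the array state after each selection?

Pass 1: Select minimum -4 at index 0, swap -> [-4, 19, 2, 2]
Pass 2: Select minimum 2 at index 2, swap -> [-4, 2, 19, 2]


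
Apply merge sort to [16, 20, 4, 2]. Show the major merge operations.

Divide and conquer:
  Merge [16] + [20] -> [16, 20]
  Merge [4] + [2] -> [2, 4]
  Merge [16, 20] + [2, 4] -> [2, 4, 16, 20]


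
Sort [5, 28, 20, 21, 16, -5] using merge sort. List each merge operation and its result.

Divide and conquer:
  Merge [28] + [20] -> [20, 28]
  Merge [5] + [20, 28] -> [5, 20, 28]
  Merge [16] + [-5] -> [-5, 16]
  Merge [21] + [-5, 16] -> [-5, 16, 21]
  Merge [5, 20, 28] + [-5, 16, 21] -> [-5, 5, 16, 20, 21, 28]


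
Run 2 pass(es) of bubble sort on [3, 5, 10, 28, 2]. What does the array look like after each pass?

After pass 1: [3, 5, 10, 2, 28] (1 swaps)
After pass 2: [3, 5, 2, 10, 28] (1 swaps)
Total swaps: 2


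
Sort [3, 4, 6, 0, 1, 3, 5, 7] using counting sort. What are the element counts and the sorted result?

Count array: [1, 1, 0, 2, 1, 1, 1, 1]
(count[i] = number of elements equal to i)
Cumulative count: [1, 2, 2, 4, 5, 6, 7, 8]
Sorted: [0, 1, 3, 3, 4, 5, 6, 7]


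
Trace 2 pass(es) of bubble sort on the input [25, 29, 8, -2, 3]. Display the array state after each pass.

After pass 1: [25, 8, -2, 3, 29] (3 swaps)
After pass 2: [8, -2, 3, 25, 29] (3 swaps)
Total swaps: 6


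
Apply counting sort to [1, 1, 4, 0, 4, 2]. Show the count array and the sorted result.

Count array: [1, 2, 1, 0, 2]
(count[i] = number of elements equal to i)
Cumulative count: [1, 3, 4, 4, 6]
Sorted: [0, 1, 1, 2, 4, 4]


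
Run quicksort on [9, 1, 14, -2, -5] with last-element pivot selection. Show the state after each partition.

Partition 1: pivot=-5 at index 0 -> [-5, 1, 14, -2, 9]
Partition 2: pivot=9 at index 3 -> [-5, 1, -2, 9, 14]
Partition 3: pivot=-2 at index 1 -> [-5, -2, 1, 9, 14]


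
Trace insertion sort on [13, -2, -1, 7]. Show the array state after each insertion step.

First element 13 is already 'sorted'
Insert -2: shifted 1 elements -> [-2, 13, -1, 7]
Insert -1: shifted 1 elements -> [-2, -1, 13, 7]
Insert 7: shifted 1 elements -> [-2, -1, 7, 13]


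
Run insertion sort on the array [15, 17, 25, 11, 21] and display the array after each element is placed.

First element 15 is already 'sorted'
Insert 17: shifted 0 elements -> [15, 17, 25, 11, 21]
Insert 25: shifted 0 elements -> [15, 17, 25, 11, 21]
Insert 11: shifted 3 elements -> [11, 15, 17, 25, 21]
Insert 21: shifted 1 elements -> [11, 15, 17, 21, 25]


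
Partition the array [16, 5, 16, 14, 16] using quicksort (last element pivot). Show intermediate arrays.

Partition 1: pivot=16 at index 4 -> [16, 5, 16, 14, 16]
Partition 2: pivot=14 at index 1 -> [5, 14, 16, 16, 16]
Partition 3: pivot=16 at index 3 -> [5, 14, 16, 16, 16]


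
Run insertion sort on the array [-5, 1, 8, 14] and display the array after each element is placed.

First element -5 is already 'sorted'
Insert 1: shifted 0 elements -> [-5, 1, 8, 14]
Insert 8: shifted 0 elements -> [-5, 1, 8, 14]
Insert 14: shifted 0 elements -> [-5, 1, 8, 14]


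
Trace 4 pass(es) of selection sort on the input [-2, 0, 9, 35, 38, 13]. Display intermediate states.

Pass 1: Select minimum -2 at index 0, swap -> [-2, 0, 9, 35, 38, 13]
Pass 2: Select minimum 0 at index 1, swap -> [-2, 0, 9, 35, 38, 13]
Pass 3: Select minimum 9 at index 2, swap -> [-2, 0, 9, 35, 38, 13]
Pass 4: Select minimum 13 at index 5, swap -> [-2, 0, 9, 13, 38, 35]


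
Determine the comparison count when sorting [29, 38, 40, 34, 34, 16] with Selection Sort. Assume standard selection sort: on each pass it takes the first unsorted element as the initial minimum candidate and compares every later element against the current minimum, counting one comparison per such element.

Pass 1: scan indices 1..5 for the minimum = 5 comparison(s); min is 16, place at index 0 -> [16, 38, 40, 34, 34, 29]
Pass 2: scan indices 2..5 for the minimum = 4 comparison(s); min is 29, place at index 1 -> [16, 29, 40, 34, 34, 38]
Pass 3: scan indices 3..5 for the minimum = 3 comparison(s); min is 34, place at index 2 -> [16, 29, 34, 40, 34, 38]
Pass 4: scan indices 4..5 for the minimum = 2 comparison(s); min is 34, place at index 3 -> [16, 29, 34, 34, 40, 38]
Pass 5: scan indices 5..5 for the minimum = 1 comparison(s); min is 38, place at index 4 -> [16, 29, 34, 34, 38, 40]
Selection sort always scans the whole unsorted suffix, so the count is (n-1) + (n-2) + ... + 1 = n(n-1)/2 = 6*5/2 = 15 regardless of the input order.
Total comparisons: 5 + 4 + 3 + 2 + 1 = 15


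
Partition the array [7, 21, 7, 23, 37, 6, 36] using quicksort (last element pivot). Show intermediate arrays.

Partition 1: pivot=36 at index 5 -> [7, 21, 7, 23, 6, 36, 37]
Partition 2: pivot=6 at index 0 -> [6, 21, 7, 23, 7, 36, 37]
Partition 3: pivot=7 at index 2 -> [6, 7, 7, 23, 21, 36, 37]
Partition 4: pivot=21 at index 3 -> [6, 7, 7, 21, 23, 36, 37]
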